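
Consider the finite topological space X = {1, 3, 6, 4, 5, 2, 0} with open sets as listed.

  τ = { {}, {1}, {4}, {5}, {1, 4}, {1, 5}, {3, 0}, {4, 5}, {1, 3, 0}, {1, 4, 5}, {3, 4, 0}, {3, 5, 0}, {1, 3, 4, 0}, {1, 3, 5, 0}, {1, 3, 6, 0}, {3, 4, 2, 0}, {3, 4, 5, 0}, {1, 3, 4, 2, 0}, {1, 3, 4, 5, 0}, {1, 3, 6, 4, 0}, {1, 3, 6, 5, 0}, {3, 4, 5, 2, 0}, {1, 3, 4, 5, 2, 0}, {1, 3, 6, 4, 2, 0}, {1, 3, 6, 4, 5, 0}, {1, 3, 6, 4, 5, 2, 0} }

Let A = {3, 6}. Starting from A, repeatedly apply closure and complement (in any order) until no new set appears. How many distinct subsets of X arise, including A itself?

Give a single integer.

X∖A={1, 4, 5, 2, 0}, int(X∖A)={1, 4, 5}, hence cl(A)={3, 6, 2, 0}
Orbit (k=closure, c=complement):
  1. A     = {3, 6}
  2. kA    = {3, 6, 2, 0}
  3. cA    = {1, 4, 5, 2, 0}
  4. ckA   = {1, 4, 5}
  5. kcA   = {1, 3, 6, 4, 5, 2, 0}
  6. kckA  = {1, 6, 4, 5, 2}
  7. ckcA  = {}
  8. ckckA = {3, 0}
(closed under both — stop)

8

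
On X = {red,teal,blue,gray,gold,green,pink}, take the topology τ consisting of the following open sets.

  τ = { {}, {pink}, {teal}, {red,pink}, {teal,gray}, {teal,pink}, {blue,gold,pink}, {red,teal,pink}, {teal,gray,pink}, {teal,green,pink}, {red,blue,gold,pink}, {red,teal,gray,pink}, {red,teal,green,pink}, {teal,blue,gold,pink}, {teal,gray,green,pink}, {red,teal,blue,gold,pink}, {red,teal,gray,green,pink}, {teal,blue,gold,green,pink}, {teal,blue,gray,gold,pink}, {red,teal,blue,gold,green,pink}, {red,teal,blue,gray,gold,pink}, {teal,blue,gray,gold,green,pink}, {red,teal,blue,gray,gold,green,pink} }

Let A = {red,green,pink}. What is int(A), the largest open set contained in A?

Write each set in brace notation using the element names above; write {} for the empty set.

{red,pink}

open subsets of A: {}, {pink}, {red,pink}; so int(A) = {red,pink}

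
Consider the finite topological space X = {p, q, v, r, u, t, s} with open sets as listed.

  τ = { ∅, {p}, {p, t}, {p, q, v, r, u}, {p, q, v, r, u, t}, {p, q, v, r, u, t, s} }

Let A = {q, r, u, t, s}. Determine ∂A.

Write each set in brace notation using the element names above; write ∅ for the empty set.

open subsets of A: ∅; so int(A) = ∅
closure: X∖int(X∖A) = X∖{p} = {q, v, r, u, t, s}
∂A = {q, v, r, u, t, s} minus ∅ = {q, v, r, u, t, s}

{q, v, r, u, t, s}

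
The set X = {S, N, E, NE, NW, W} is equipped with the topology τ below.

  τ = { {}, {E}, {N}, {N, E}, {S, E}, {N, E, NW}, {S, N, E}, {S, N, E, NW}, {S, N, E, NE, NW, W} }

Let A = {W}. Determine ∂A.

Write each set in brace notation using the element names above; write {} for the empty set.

open subsets of A: {}; so int(A) = {}
closure: X∖int(X∖A) = X∖{S, N, E, NW} = {NE, W}
∂A = {NE, W} minus {} = {NE, W}

{NE, W}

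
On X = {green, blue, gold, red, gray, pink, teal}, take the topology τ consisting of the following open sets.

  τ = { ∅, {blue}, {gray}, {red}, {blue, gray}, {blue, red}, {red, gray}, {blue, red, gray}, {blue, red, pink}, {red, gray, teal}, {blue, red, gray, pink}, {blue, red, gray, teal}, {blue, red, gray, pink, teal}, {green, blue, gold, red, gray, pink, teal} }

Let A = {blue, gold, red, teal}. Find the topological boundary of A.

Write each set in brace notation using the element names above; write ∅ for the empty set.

{green, gold, pink, teal}

U open, U⊆A: ∅, {red}, {blue}, {blue, red}. int(A) = ⋃ = {blue, red}
X∖A={green, gray, pink}, int(X∖A)={gray}, hence cl(A)={green, blue, gold, red, pink, teal}
∂A: remove int from cl → {green, gold, pink, teal}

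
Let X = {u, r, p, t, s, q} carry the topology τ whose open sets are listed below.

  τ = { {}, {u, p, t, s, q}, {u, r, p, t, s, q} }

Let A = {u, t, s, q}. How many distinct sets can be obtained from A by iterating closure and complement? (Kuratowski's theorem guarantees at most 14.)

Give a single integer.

4

cl via duality: int({r, p}) = {}, so X∖{} = {u, r, p, t, s, q}
Write k for closure, c for complement:
  1. A     = {u, t, s, q}
  2. kA    = {u, r, p, t, s, q}
  3. cA    = {r, p}
  4. ckA   = {}
applying k or c yields no new set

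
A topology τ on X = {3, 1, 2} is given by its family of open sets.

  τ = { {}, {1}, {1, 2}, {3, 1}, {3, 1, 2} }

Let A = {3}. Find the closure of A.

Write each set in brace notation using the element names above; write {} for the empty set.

closure: X∖int(X∖A) = X∖{1, 2} = {3}

{3}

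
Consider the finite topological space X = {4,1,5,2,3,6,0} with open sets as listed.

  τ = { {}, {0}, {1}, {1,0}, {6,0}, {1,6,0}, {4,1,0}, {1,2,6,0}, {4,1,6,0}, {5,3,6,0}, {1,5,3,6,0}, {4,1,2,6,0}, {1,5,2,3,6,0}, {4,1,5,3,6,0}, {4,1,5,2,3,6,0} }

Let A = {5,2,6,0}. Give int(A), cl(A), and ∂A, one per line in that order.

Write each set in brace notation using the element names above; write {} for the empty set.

int(A) = {6,0}
cl(A)  = {4,5,2,3,6,0}
∂A     = {4,5,2,3}

interior: largest open inside A is {6,0} (from {}, {0}, {6,0})
cl via duality: int({4,1,3}) = {1}, so X∖{1} = {4,5,2,3,6,0}
cl∖int = {4,5,2,3}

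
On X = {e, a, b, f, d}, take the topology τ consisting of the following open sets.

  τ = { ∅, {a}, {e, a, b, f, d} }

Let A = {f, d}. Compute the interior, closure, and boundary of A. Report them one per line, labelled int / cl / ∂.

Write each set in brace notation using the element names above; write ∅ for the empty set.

U open, U⊆A: ∅. int(A) = ⋃ = ∅
X∖A={e, a, b}, int(X∖A)={a}, hence cl(A)={e, b, f, d}
∂A: remove int from cl → {e, b, f, d}

int(A) = ∅
cl(A)  = {e, b, f, d}
∂A     = {e, b, f, d}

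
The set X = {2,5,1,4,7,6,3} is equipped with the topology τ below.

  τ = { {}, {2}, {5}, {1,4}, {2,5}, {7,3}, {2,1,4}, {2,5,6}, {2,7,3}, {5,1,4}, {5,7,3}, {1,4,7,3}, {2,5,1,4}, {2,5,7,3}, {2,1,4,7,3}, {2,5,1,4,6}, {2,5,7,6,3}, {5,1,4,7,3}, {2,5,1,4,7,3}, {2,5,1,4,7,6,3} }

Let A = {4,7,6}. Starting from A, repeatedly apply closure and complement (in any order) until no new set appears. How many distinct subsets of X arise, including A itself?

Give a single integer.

8

X∖A={2,5,1,3}, int(X∖A)={2,5}, hence cl(A)={1,4,7,6,3}
Orbit (k=closure, c=complement):
  1. A     = {4,7,6}
  2. kA    = {1,4,7,6,3}
  3. cA    = {2,5,1,3}
  4. ckA   = {2,5}
  5. kcA   = {2,5,1,4,7,6,3}
  6. kckA  = {2,5,6}
  7. ckcA  = {}
  8. ckckA = {1,4,7,3}
(closed under both — stop)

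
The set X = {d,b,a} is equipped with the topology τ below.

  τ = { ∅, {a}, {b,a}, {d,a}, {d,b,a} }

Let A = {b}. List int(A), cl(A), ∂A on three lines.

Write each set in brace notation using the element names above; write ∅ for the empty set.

open subsets of A: ∅; so int(A) = ∅
closure: X∖int(X∖A) = X∖{d,a} = {b}
∂A = {b} minus ∅ = {b}

int(A) = ∅
cl(A)  = {b}
∂A     = {b}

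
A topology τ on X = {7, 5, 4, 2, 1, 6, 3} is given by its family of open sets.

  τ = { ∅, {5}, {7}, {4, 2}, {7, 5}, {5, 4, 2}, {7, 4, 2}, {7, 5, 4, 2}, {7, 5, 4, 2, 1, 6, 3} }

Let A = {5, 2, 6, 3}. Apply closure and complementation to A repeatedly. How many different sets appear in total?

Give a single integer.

10

complement {7, 4, 1}; its interior {7}; cl(A) = X∖{7} = {5, 4, 2, 1, 6, 3}
With k = closure, c = complement:
  1. A     = {5, 2, 6, 3}
  2. kA    = {5, 4, 2, 1, 6, 3}
  3. cA    = {7, 4, 1}
  4. ckA   = {7}
  5. kcA   = {7, 4, 2, 1, 6, 3}
  6. kckA  = {7, 1, 6, 3}
  7. ckcA  = {5}
  8. ckckA = {5, 4, 2}
  9. kckcA = {5, 1, 6, 3}
  10. ckckcA = {7, 4, 2}
k, c of each give nothing new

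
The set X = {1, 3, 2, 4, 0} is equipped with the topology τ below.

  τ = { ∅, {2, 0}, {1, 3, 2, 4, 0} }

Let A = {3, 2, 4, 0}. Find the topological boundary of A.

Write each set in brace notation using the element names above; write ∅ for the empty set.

{1, 3, 4}

interior: largest open inside A is {2, 0} (from ∅, {2, 0})
cl via duality: int({1}) = ∅, so X∖∅ = {1, 3, 2, 4, 0}
cl∖int = {1, 3, 4}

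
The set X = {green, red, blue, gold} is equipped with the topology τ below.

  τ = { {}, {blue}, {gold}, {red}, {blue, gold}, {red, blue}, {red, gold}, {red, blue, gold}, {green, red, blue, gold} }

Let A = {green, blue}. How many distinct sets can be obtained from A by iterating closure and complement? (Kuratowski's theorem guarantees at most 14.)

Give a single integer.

closure: X∖int(X∖A) = X∖{red, gold} = {green, blue}
Let k=closure and c=complement:
  1. A     = {green, blue}
  2. cA    = {red, gold}
  3. kcA   = {green, red, gold}
  4. ckcA  = {blue}
— saturated at 4

4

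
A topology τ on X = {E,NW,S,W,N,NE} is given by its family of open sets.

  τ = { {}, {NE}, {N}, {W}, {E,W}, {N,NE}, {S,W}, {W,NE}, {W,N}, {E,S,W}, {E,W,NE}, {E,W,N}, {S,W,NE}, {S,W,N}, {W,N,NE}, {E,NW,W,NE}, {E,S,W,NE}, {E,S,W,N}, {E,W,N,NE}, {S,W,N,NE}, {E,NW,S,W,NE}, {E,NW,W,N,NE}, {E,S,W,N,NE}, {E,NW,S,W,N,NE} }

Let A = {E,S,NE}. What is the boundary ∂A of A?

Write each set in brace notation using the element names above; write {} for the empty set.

{E,NW,S}

interior: largest open inside A is {NE} (from {}, {NE})
cl via duality: int({NW,W,N}) = {W,N}, so X∖{W,N} = {E,NW,S,NE}
cl∖int = {E,NW,S}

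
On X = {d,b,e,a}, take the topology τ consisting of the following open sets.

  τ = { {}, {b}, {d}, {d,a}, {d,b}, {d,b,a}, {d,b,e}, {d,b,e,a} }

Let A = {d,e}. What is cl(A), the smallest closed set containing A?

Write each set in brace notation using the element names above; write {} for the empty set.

cl via duality: int({b,a}) = {b}, so X∖{b} = {d,e,a}

{d,e,a}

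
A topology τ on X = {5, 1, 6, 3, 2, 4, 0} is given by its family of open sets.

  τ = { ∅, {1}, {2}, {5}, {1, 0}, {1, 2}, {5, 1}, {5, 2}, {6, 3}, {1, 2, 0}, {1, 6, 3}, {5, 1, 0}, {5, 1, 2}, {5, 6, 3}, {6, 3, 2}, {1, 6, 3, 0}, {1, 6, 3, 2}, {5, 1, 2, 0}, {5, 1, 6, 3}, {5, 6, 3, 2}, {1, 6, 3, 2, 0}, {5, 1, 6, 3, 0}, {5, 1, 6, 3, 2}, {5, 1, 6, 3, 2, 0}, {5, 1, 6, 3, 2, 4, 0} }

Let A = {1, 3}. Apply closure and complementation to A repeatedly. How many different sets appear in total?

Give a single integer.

12

X∖A={5, 6, 2, 4, 0}, int(X∖A)={5, 2}, hence cl(A)={1, 6, 3, 4, 0}
Orbit (k=closure, c=complement):
  1. A     = {1, 3}
  2. kA    = {1, 6, 3, 4, 0}
  3. cA    = {5, 6, 2, 4, 0}
  4. ckA   = {5, 2}
  5. kcA   = {5, 6, 3, 2, 4, 0}
  6. kckA  = {5, 2, 4}
  7. ckcA  = {1}
  8. ckckA = {1, 6, 3, 0}
  9. kckcA = {1, 4, 0}
  10. ckckcA = {5, 6, 3, 2}
  11. kckckcA = {5, 6, 3, 2, 4}
  12. ckckckcA = {1, 0}
(closed under both — stop)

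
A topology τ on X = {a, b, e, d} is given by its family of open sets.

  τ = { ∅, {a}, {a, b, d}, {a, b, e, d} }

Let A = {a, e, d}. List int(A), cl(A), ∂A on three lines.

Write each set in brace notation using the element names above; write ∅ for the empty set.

int(A) = {a}
cl(A)  = {a, b, e, d}
∂A     = {b, e, d}

opens ⊆ A: ∅, {a}; union → int = {a}
complement {b}; its interior ∅; cl(A) = X∖∅ = {a, b, e, d}
boundary = {a, b, e, d} ∖ {a} = {b, e, d}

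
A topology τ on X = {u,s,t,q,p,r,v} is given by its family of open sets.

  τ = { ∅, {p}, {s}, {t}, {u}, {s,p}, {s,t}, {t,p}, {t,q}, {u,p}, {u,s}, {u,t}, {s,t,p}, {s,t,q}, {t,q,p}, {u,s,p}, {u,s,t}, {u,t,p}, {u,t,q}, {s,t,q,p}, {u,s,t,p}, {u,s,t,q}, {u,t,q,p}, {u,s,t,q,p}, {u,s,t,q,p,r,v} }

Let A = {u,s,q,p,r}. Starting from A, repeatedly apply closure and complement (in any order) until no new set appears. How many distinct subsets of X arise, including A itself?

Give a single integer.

8

closure: X∖int(X∖A) = X∖{t} = {u,s,q,p,r,v}
Let k=closure and c=complement:
  1. A     = {u,s,q,p,r}
  2. kA    = {u,s,q,p,r,v}
  3. cA    = {t,v}
  4. ckA   = {t}
  5. kcA   = {t,q,r,v}
  6. ckcA  = {u,s,p}
  7. kckcA = {u,s,p,r,v}
  8. ckckcA = {t,q}
— saturated at 8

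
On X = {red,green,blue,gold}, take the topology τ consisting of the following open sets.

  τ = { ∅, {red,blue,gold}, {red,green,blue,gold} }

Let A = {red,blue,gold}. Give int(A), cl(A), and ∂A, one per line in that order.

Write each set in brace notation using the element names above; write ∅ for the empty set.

int(A) = {red,blue,gold}
cl(A)  = {red,green,blue,gold}
∂A     = {green}

U open, U⊆A: ∅, {red,blue,gold}. int(A) = ⋃ = {red,blue,gold}
X∖A={green}, int(X∖A)=∅, hence cl(A)={red,green,blue,gold}
∂A: remove int from cl → {green}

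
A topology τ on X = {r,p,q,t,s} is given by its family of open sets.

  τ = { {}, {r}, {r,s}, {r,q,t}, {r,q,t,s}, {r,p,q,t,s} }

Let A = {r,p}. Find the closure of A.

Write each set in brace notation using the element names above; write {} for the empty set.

{r,p,q,t,s}

closure: X∖int(X∖A) = X∖{} = {r,p,q,t,s}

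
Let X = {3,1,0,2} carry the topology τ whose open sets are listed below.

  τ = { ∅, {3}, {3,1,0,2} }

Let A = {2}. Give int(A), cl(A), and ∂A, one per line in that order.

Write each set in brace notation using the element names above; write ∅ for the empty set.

open subsets of A: ∅; so int(A) = ∅
closure: X∖int(X∖A) = X∖{3} = {1,0,2}
∂A = {1,0,2} minus ∅ = {1,0,2}

int(A) = ∅
cl(A)  = {1,0,2}
∂A     = {1,0,2}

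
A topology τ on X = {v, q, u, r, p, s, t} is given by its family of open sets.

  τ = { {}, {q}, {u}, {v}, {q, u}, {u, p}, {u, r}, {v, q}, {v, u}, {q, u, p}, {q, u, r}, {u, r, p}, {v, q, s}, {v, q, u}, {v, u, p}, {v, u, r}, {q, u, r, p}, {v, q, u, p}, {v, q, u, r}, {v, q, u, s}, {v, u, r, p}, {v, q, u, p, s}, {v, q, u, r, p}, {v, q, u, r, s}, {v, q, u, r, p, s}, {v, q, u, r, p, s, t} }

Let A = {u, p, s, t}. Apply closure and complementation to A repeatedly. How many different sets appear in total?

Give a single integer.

X∖A={v, q, r}, int(X∖A)={v, q}, hence cl(A)={u, r, p, s, t}
Orbit (k=closure, c=complement):
  1. A     = {u, p, s, t}
  2. kA    = {u, r, p, s, t}
  3. cA    = {v, q, r}
  4. ckA   = {v, q}
  5. kcA   = {v, q, r, s, t}
  6. kckA  = {v, q, s, t}
  7. ckcA  = {u, p}
  8. ckckA = {u, r, p}
  9. kckcA = {u, r, p, t}
  10. ckckcA = {v, q, s}
(closed under both — stop)

10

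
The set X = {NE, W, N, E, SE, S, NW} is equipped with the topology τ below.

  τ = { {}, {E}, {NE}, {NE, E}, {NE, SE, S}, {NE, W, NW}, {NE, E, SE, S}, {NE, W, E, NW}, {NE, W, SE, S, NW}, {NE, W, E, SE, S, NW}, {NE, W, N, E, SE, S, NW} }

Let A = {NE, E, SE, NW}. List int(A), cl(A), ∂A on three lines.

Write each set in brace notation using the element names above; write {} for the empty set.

opens ⊆ A: {}, {E}, {NE}, {NE, E}; union → int = {NE, E}
complement {W, N, S}; its interior {}; cl(A) = X∖{} = {NE, W, N, E, SE, S, NW}
boundary = {NE, W, N, E, SE, S, NW} ∖ {NE, E} = {W, N, SE, S, NW}

int(A) = {NE, E}
cl(A)  = {NE, W, N, E, SE, S, NW}
∂A     = {W, N, SE, S, NW}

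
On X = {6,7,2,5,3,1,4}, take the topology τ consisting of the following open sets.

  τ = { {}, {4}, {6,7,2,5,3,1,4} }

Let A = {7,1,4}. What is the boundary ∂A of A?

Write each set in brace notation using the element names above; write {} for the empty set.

{6,7,2,5,3,1}

open subsets of A: {}, {4}; so int(A) = {4}
closure: X∖int(X∖A) = X∖{} = {6,7,2,5,3,1,4}
∂A = {6,7,2,5,3,1,4} minus {4} = {6,7,2,5,3,1}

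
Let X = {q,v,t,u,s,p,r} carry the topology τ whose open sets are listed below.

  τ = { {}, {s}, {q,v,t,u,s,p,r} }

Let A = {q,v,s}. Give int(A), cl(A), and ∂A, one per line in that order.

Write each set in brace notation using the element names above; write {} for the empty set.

interior: largest open inside A is {s} (from {}, {s})
cl via duality: int({t,u,p,r}) = {}, so X∖{} = {q,v,t,u,s,p,r}
cl∖int = {q,v,t,u,p,r}

int(A) = {s}
cl(A)  = {q,v,t,u,s,p,r}
∂A     = {q,v,t,u,p,r}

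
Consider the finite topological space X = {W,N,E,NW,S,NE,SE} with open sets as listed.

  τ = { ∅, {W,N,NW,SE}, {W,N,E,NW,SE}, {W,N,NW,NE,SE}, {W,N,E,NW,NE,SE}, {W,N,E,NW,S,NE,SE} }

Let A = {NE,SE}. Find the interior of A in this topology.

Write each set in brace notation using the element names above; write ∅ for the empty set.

∅

U open, U⊆A: ∅. int(A) = ⋃ = ∅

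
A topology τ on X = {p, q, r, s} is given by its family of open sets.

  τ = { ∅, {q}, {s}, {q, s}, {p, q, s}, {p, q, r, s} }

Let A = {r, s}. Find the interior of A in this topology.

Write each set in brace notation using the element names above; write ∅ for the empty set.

{s}

U open, U⊆A: ∅, {s}. int(A) = ⋃ = {s}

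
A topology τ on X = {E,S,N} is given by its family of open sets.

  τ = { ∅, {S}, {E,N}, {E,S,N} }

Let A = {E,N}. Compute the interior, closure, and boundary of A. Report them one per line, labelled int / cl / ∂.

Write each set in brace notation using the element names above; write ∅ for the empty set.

U open, U⊆A: ∅, {E,N}. int(A) = ⋃ = {E,N}
X∖A={S}, int(X∖A)={S}, hence cl(A)={E,N}
∂A: remove int from cl → ∅

int(A) = {E,N}
cl(A)  = {E,N}
∂A     = ∅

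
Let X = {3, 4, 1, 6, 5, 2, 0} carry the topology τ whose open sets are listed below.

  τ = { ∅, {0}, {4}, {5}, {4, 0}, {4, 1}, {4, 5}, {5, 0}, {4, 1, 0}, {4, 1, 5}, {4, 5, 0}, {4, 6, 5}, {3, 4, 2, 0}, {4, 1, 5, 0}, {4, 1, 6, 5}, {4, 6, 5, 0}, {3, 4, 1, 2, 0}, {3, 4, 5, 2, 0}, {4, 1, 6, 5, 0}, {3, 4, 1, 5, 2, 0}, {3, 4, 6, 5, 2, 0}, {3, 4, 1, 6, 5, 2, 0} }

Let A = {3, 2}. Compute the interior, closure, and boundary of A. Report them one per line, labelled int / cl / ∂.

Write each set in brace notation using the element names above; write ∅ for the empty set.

int(A) = ∅
cl(A)  = {3, 2}
∂A     = {3, 2}

U open, U⊆A: ∅. int(A) = ⋃ = ∅
X∖A={4, 1, 6, 5, 0}, int(X∖A)={4, 1, 6, 5, 0}, hence cl(A)={3, 2}
∂A: remove int from cl → {3, 2}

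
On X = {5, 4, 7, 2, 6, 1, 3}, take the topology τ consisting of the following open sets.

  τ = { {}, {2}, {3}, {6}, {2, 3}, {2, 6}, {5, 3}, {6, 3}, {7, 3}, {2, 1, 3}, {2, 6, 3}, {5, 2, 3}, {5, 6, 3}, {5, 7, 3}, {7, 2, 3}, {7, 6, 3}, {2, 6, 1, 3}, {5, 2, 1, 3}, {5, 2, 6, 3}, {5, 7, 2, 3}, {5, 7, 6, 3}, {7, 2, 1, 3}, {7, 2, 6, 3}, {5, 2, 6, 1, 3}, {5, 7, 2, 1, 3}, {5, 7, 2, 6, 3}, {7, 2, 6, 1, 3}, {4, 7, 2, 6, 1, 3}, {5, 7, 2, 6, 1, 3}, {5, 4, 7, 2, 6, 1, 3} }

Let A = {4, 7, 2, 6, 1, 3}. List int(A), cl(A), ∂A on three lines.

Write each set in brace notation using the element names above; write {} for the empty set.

int(A) = {4, 7, 2, 6, 1, 3}
cl(A)  = {5, 4, 7, 2, 6, 1, 3}
∂A     = {5}

interior: largest open inside A is {4, 7, 2, 6, 1, 3} (from {}, {6}, {3}, {2}, {2, 6}, {2, 3}, {6, 3}, {7, 3}, {7, 6, 3}, {2, 6, 3}, {2, 1, 3}, {7, 2, 3}, {7, 2, 6, 3}, {2, 6, 1, 3}, {7, 2, 1, 3}, {7, 2, 6, 1, 3}, {4, 7, 2, 6, 1, 3})
cl via duality: int({5}) = {}, so X∖{} = {5, 4, 7, 2, 6, 1, 3}
cl∖int = {5}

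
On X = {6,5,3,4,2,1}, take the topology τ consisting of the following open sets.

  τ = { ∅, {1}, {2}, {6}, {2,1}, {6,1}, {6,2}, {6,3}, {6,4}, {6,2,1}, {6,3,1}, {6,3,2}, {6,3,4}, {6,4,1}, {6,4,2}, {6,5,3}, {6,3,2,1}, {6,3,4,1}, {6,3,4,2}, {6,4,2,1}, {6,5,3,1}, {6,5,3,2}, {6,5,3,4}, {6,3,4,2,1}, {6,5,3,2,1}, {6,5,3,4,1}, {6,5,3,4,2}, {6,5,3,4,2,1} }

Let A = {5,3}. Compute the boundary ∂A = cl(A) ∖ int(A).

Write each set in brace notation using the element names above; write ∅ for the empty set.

interior: largest open inside A is ∅ (from ∅)
cl via duality: int({6,4,2,1}) = {6,4,2,1}, so X∖{6,4,2,1} = {5,3}
cl∖int = {5,3}

{5,3}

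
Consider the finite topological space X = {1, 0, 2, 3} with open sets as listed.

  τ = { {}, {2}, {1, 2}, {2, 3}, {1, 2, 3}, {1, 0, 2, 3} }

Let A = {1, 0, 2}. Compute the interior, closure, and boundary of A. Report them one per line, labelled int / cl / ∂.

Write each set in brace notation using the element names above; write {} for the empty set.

int(A) = {1, 2}
cl(A)  = {1, 0, 2, 3}
∂A     = {0, 3}

interior: largest open inside A is {1, 2} (from {}, {2}, {1, 2})
cl via duality: int({3}) = {}, so X∖{} = {1, 0, 2, 3}
cl∖int = {0, 3}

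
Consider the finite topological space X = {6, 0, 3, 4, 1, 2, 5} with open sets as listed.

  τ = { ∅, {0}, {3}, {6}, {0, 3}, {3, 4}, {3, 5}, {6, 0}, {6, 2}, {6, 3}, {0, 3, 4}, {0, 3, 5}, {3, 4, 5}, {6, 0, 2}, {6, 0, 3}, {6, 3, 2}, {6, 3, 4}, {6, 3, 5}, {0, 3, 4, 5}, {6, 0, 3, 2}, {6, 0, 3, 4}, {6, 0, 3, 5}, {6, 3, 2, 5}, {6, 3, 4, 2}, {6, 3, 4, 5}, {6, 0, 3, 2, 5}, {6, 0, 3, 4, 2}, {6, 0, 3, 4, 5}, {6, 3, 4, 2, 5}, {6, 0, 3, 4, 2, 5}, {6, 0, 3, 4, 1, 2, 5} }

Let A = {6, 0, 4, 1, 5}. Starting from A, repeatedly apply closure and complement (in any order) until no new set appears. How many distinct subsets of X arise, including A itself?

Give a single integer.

10

X∖A={3, 2}, int(X∖A)={3}, hence cl(A)={6, 0, 4, 1, 2, 5}
Orbit (k=closure, c=complement):
  1. A     = {6, 0, 4, 1, 5}
  2. kA    = {6, 0, 4, 1, 2, 5}
  3. cA    = {3, 2}
  4. ckA   = {3}
  5. kcA   = {3, 4, 1, 2, 5}
  6. kckA  = {3, 4, 1, 5}
  7. ckcA  = {6, 0}
  8. ckckA = {6, 0, 2}
  9. kckcA = {6, 0, 1, 2}
  10. ckckcA = {3, 4, 5}
(closed under both — stop)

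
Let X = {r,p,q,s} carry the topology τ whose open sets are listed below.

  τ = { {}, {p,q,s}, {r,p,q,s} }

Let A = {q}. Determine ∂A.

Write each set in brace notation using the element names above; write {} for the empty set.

{r,p,q,s}

opens ⊆ A: {}; union → int = {}
complement {r,p,s}; its interior {}; cl(A) = X∖{} = {r,p,q,s}
boundary = {r,p,q,s} ∖ {} = {r,p,q,s}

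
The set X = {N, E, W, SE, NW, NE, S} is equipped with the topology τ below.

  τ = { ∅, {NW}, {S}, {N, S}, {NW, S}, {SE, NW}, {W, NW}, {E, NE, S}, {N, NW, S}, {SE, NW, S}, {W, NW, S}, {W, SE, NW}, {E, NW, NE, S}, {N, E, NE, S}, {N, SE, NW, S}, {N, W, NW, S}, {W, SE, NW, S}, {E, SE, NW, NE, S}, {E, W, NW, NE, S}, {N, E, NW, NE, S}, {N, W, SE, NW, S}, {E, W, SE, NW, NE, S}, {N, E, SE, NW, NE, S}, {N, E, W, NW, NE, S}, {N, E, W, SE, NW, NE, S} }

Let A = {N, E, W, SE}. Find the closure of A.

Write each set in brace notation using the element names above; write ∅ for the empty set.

complement {NW, NE, S}; its interior {NW, S}; cl(A) = X∖{NW, S} = {N, E, W, SE, NE}

{N, E, W, SE, NE}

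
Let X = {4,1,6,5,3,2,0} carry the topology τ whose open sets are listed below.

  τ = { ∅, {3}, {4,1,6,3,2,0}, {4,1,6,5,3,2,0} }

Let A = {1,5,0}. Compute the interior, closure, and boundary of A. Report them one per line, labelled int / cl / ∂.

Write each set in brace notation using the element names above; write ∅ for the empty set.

int(A) = ∅
cl(A)  = {4,1,6,5,2,0}
∂A     = {4,1,6,5,2,0}

opens ⊆ A: ∅; union → int = ∅
complement {4,6,3,2}; its interior {3}; cl(A) = X∖{3} = {4,1,6,5,2,0}
boundary = {4,1,6,5,2,0} ∖ ∅ = {4,1,6,5,2,0}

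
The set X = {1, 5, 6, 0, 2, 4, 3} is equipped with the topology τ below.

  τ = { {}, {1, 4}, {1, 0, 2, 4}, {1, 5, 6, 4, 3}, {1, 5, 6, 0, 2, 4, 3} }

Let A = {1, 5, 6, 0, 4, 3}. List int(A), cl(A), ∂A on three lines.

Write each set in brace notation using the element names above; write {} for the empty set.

U open, U⊆A: {}, {1, 4}, {1, 5, 6, 4, 3}. int(A) = ⋃ = {1, 5, 6, 4, 3}
X∖A={2}, int(X∖A)={}, hence cl(A)={1, 5, 6, 0, 2, 4, 3}
∂A: remove int from cl → {0, 2}

int(A) = {1, 5, 6, 4, 3}
cl(A)  = {1, 5, 6, 0, 2, 4, 3}
∂A     = {0, 2}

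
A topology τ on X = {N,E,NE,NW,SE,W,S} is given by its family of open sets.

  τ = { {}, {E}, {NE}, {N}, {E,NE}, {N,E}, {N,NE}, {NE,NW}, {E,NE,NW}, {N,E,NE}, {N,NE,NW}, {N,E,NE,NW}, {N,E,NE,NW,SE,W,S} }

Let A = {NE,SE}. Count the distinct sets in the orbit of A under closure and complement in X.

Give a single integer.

complement {N,E,NW,W,S}; its interior {N,E}; cl(A) = X∖{N,E} = {NE,NW,SE,W,S}
With k = closure, c = complement:
  1. A     = {NE,SE}
  2. kA    = {NE,NW,SE,W,S}
  3. cA    = {N,E,NW,W,S}
  4. ckA   = {N,E}
  5. kcA   = {N,E,NW,SE,W,S}
  6. kckA  = {N,E,SE,W,S}
  7. ckcA  = {NE}
  8. ckckA = {NE,NW}
k, c of each give nothing new

8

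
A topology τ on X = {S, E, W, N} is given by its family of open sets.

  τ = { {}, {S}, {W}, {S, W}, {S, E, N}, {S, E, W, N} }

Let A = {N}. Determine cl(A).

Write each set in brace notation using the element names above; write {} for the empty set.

closure: X∖int(X∖A) = X∖{S, W} = {E, N}

{E, N}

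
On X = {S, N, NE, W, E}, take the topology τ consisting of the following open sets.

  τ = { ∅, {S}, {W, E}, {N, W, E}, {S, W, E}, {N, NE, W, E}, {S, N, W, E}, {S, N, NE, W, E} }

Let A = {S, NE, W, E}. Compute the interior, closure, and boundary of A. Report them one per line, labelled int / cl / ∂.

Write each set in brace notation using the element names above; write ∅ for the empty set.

U open, U⊆A: ∅, {S}, {W, E}, {S, W, E}. int(A) = ⋃ = {S, W, E}
X∖A={N}, int(X∖A)=∅, hence cl(A)={S, N, NE, W, E}
∂A: remove int from cl → {N, NE}

int(A) = {S, W, E}
cl(A)  = {S, N, NE, W, E}
∂A     = {N, NE}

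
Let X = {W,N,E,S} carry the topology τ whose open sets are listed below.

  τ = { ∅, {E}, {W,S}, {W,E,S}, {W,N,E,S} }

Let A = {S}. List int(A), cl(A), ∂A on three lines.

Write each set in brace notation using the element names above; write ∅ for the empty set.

int(A) = ∅
cl(A)  = {W,N,S}
∂A     = {W,N,S}

U open, U⊆A: ∅. int(A) = ⋃ = ∅
X∖A={W,N,E}, int(X∖A)={E}, hence cl(A)={W,N,S}
∂A: remove int from cl → {W,N,S}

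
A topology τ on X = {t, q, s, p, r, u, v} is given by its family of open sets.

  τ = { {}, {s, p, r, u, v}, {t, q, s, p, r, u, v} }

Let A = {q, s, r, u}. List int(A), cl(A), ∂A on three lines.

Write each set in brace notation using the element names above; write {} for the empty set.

int(A) = {}
cl(A)  = {t, q, s, p, r, u, v}
∂A     = {t, q, s, p, r, u, v}

open subsets of A: {}; so int(A) = {}
closure: X∖int(X∖A) = X∖{} = {t, q, s, p, r, u, v}
∂A = {t, q, s, p, r, u, v} minus {} = {t, q, s, p, r, u, v}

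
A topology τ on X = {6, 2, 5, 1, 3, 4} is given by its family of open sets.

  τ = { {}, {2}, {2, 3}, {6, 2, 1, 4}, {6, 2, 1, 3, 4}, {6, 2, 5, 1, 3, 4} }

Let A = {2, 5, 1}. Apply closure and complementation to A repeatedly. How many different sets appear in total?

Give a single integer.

closure: X∖int(X∖A) = X∖{} = {6, 2, 5, 1, 3, 4}
Let k=closure and c=complement:
  1. A     = {2, 5, 1}
  2. kA    = {6, 2, 5, 1, 3, 4}
  3. cA    = {6, 3, 4}
  4. ckA   = {}
  5. kcA   = {6, 5, 1, 3, 4}
  6. ckcA  = {2}
— saturated at 6

6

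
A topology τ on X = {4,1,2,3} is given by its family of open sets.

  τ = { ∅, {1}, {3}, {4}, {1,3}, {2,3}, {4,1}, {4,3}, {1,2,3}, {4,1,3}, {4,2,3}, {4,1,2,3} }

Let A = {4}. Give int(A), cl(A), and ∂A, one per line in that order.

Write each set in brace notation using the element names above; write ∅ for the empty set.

interior: largest open inside A is {4} (from ∅, {4})
cl via duality: int({1,2,3}) = {1,2,3}, so X∖{1,2,3} = {4}
cl∖int = ∅

int(A) = {4}
cl(A)  = {4}
∂A     = ∅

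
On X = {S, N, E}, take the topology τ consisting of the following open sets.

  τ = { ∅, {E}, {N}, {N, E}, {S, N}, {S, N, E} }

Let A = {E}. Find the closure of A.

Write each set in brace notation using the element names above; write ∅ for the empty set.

X∖A={S, N}, int(X∖A)={S, N}, hence cl(A)={E}

{E}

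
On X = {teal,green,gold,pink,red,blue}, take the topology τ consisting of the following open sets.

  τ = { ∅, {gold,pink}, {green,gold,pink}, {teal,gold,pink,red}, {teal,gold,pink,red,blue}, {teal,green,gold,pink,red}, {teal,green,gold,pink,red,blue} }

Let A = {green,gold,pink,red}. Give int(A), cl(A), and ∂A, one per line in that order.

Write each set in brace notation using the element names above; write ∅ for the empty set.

open subsets of A: ∅, {gold,pink}, {green,gold,pink}; so int(A) = {green,gold,pink}
closure: X∖int(X∖A) = X∖∅ = {teal,green,gold,pink,red,blue}
∂A = {teal,green,gold,pink,red,blue} minus {green,gold,pink} = {teal,red,blue}

int(A) = {green,gold,pink}
cl(A)  = {teal,green,gold,pink,red,blue}
∂A     = {teal,red,blue}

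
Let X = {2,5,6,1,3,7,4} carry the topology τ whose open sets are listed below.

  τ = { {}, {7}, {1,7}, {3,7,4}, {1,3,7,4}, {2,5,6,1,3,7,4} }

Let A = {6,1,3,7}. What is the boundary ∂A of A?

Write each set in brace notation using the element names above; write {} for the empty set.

open subsets of A: {}, {7}, {1,7}; so int(A) = {1,7}
closure: X∖int(X∖A) = X∖{} = {2,5,6,1,3,7,4}
∂A = {2,5,6,1,3,7,4} minus {1,7} = {2,5,6,3,4}

{2,5,6,3,4}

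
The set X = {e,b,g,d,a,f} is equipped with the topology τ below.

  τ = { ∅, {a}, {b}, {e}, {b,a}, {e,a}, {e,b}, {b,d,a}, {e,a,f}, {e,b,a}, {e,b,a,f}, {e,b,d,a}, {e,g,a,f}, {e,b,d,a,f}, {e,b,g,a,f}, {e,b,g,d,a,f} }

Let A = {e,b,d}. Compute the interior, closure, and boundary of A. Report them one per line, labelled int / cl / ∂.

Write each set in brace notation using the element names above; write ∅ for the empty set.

int(A) = {e,b}
cl(A)  = {e,b,g,d,f}
∂A     = {g,d,f}

open subsets of A: ∅, {b}, {e}, {e,b}; so int(A) = {e,b}
closure: X∖int(X∖A) = X∖{a} = {e,b,g,d,f}
∂A = {e,b,g,d,f} minus {e,b} = {g,d,f}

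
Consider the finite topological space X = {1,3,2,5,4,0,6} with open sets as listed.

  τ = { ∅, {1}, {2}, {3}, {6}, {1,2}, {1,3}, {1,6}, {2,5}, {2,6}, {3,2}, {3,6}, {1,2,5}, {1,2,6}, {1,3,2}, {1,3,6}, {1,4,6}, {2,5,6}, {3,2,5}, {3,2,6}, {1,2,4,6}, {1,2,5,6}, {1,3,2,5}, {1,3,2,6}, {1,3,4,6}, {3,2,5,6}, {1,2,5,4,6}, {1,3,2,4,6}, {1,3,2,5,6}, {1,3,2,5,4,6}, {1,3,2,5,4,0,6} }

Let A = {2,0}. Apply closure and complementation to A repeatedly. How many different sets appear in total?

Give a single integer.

complement {1,3,5,4,6}; its interior {1,3,4,6}; cl(A) = X∖{1,3,4,6} = {2,5,0}
With k = closure, c = complement:
  1. A     = {2,0}
  2. kA    = {2,5,0}
  3. cA    = {1,3,5,4,6}
  4. ckA   = {1,3,4,6}
  5. kcA   = {1,3,5,4,0,6}
  6. kckA  = {1,3,4,0,6}
  7. ckcA  = {2}
  8. ckckA = {2,5}
k, c of each give nothing new

8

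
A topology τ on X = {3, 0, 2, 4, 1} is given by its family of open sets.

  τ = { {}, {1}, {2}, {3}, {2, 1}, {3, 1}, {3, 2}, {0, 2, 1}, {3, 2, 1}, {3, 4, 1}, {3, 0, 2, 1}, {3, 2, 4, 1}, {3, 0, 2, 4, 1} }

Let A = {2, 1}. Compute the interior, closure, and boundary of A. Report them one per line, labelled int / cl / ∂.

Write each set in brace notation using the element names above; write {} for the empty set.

open subsets of A: {}, {2}, {1}, {2, 1}; so int(A) = {2, 1}
closure: X∖int(X∖A) = X∖{3} = {0, 2, 4, 1}
∂A = {0, 2, 4, 1} minus {2, 1} = {0, 4}

int(A) = {2, 1}
cl(A)  = {0, 2, 4, 1}
∂A     = {0, 4}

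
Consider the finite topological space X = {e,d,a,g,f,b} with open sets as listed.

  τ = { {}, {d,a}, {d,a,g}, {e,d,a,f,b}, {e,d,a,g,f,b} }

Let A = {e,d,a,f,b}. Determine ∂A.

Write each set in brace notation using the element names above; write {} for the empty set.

opens ⊆ A: {}, {d,a}, {e,d,a,f,b}; union → int = {e,d,a,f,b}
complement {g}; its interior {}; cl(A) = X∖{} = {e,d,a,g,f,b}
boundary = {e,d,a,g,f,b} ∖ {e,d,a,f,b} = {g}

{g}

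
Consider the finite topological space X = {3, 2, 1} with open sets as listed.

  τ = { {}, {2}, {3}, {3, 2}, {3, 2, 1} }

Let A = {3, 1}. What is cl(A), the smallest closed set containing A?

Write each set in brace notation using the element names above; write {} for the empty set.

{3, 1}

closure: X∖int(X∖A) = X∖{2} = {3, 1}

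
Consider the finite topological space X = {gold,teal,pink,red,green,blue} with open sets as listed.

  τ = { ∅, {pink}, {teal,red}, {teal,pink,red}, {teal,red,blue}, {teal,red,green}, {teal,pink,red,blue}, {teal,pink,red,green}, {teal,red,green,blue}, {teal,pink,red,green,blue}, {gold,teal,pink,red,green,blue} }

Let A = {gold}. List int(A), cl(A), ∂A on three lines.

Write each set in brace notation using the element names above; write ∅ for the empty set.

U open, U⊆A: ∅. int(A) = ⋃ = ∅
X∖A={teal,pink,red,green,blue}, int(X∖A)={teal,pink,red,green,blue}, hence cl(A)={gold}
∂A: remove int from cl → {gold}

int(A) = ∅
cl(A)  = {gold}
∂A     = {gold}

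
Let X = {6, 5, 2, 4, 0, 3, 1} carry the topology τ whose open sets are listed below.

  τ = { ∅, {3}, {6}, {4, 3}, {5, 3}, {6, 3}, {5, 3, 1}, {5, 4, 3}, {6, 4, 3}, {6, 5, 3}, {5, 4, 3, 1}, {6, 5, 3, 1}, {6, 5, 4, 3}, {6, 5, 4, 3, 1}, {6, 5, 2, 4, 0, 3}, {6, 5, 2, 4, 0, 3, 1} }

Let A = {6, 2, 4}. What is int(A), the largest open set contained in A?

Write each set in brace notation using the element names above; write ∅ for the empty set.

{6}

U open, U⊆A: ∅, {6}. int(A) = ⋃ = {6}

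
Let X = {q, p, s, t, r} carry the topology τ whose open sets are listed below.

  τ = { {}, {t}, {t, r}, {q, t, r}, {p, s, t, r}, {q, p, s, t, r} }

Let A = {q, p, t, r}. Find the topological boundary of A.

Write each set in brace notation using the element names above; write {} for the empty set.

interior: largest open inside A is {q, t, r} (from {}, {t}, {t, r}, {q, t, r})
cl via duality: int({s}) = {}, so X∖{} = {q, p, s, t, r}
cl∖int = {p, s}

{p, s}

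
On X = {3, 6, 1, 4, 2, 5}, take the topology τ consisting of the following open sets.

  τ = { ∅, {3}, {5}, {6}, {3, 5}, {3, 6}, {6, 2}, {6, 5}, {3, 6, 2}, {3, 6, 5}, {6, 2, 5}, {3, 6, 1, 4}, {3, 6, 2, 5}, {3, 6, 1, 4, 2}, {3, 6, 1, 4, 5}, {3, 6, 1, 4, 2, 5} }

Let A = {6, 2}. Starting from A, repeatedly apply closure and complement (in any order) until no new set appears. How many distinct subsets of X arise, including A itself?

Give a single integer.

complement {3, 1, 4, 5}; its interior {3, 5}; cl(A) = X∖{3, 5} = {6, 1, 4, 2}
With k = closure, c = complement:
  1. A     = {6, 2}
  2. kA    = {6, 1, 4, 2}
  3. cA    = {3, 1, 4, 5}
  4. ckA   = {3, 5}
k, c of each give nothing new

4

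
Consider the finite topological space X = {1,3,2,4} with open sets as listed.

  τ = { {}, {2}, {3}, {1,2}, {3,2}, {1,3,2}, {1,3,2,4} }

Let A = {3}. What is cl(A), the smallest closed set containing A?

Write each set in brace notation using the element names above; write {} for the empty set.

cl via duality: int({1,2,4}) = {1,2}, so X∖{1,2} = {3,4}

{3,4}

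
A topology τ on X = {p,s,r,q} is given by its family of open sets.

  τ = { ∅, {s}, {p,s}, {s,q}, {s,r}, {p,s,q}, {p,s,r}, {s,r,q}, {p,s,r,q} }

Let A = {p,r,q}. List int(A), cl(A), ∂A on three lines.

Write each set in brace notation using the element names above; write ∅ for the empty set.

opens ⊆ A: ∅; union → int = ∅
complement {s}; its interior {s}; cl(A) = X∖{s} = {p,r,q}
boundary = {p,r,q} ∖ ∅ = {p,r,q}

int(A) = ∅
cl(A)  = {p,r,q}
∂A     = {p,r,q}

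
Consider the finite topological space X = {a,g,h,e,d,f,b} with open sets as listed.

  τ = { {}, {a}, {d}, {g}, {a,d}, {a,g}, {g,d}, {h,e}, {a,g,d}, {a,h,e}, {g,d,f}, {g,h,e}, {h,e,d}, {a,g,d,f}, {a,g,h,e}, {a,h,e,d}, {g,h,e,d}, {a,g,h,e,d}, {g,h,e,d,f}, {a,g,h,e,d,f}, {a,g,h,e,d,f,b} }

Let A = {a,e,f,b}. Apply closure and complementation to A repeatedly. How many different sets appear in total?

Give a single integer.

closure: X∖int(X∖A) = X∖{g,d} = {a,h,e,f,b}
Let k=closure and c=complement:
  1. A     = {a,e,f,b}
  2. kA    = {a,h,e,f,b}
  3. cA    = {g,h,d}
  4. ckA   = {g,d}
  5. kcA   = {g,h,e,d,f,b}
  6. kckA  = {g,d,f,b}
  7. ckcA  = {a}
  8. ckckA = {a,h,e}
  9. kckcA = {a,b}
  10. kckckA = {a,h,e,b}
  11. ckckcA = {g,h,e,d,f}
  12. ckckckA = {g,d,f}
— saturated at 12

12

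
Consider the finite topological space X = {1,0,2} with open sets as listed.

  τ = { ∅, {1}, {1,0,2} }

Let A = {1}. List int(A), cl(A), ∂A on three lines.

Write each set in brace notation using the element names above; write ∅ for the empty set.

U open, U⊆A: ∅, {1}. int(A) = ⋃ = {1}
X∖A={0,2}, int(X∖A)=∅, hence cl(A)={1,0,2}
∂A: remove int from cl → {0,2}

int(A) = {1}
cl(A)  = {1,0,2}
∂A     = {0,2}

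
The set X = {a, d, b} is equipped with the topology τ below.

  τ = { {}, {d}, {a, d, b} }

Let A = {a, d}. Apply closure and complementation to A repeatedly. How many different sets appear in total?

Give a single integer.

6

complement {b}; its interior {}; cl(A) = X∖{} = {a, d, b}
With k = closure, c = complement:
  1. A     = {a, d}
  2. kA    = {a, d, b}
  3. cA    = {b}
  4. ckA   = {}
  5. kcA   = {a, b}
  6. ckcA  = {d}
k, c of each give nothing new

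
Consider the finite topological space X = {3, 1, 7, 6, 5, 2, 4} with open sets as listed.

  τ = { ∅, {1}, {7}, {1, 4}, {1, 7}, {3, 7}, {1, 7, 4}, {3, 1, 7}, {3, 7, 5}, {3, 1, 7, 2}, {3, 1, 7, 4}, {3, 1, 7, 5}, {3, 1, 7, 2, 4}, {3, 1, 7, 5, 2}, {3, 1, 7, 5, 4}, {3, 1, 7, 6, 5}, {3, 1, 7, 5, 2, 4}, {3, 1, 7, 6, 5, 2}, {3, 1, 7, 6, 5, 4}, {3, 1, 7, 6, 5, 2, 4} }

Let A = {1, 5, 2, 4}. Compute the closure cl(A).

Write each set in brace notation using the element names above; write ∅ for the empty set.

{1, 6, 5, 2, 4}

X∖A={3, 7, 6}, int(X∖A)={3, 7}, hence cl(A)={1, 6, 5, 2, 4}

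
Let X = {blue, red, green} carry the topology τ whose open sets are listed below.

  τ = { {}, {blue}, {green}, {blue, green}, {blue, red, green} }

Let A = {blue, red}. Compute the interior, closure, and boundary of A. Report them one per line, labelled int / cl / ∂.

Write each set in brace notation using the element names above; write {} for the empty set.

int(A) = {blue}
cl(A)  = {blue, red}
∂A     = {red}

U open, U⊆A: {}, {blue}. int(A) = ⋃ = {blue}
X∖A={green}, int(X∖A)={green}, hence cl(A)={blue, red}
∂A: remove int from cl → {red}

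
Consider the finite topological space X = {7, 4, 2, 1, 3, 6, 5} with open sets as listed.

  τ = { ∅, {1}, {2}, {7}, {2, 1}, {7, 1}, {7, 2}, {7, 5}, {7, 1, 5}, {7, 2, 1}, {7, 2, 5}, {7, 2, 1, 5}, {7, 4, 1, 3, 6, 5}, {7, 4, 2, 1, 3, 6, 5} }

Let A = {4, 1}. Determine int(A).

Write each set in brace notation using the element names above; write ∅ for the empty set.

opens ⊆ A: ∅, {1}; union → int = {1}

{1}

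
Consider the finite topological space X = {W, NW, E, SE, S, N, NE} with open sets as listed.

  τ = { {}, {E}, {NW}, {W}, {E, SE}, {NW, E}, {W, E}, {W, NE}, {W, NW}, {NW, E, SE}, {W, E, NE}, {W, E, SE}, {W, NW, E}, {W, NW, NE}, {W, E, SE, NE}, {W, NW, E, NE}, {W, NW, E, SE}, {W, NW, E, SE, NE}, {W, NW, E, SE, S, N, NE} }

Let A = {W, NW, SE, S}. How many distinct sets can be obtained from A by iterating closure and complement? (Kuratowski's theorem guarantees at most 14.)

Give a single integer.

10

cl via duality: int({E, N, NE}) = {E}, so X∖{E} = {W, NW, SE, S, N, NE}
Write k for closure, c for complement:
  1. A     = {W, NW, SE, S}
  2. kA    = {W, NW, SE, S, N, NE}
  3. cA    = {E, N, NE}
  4. ckA   = {E}
  5. kcA   = {E, SE, S, N, NE}
  6. kckA  = {E, SE, S, N}
  7. ckcA  = {W, NW}
  8. ckckA = {W, NW, NE}
  9. kckcA = {W, NW, S, N, NE}
  10. ckckcA = {E, SE}
applying k or c yields no new set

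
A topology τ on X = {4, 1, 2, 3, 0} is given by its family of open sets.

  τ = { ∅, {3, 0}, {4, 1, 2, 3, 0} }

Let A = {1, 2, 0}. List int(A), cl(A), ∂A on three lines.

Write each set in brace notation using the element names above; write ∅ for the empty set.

open subsets of A: ∅; so int(A) = ∅
closure: X∖int(X∖A) = X∖∅ = {4, 1, 2, 3, 0}
∂A = {4, 1, 2, 3, 0} minus ∅ = {4, 1, 2, 3, 0}

int(A) = ∅
cl(A)  = {4, 1, 2, 3, 0}
∂A     = {4, 1, 2, 3, 0}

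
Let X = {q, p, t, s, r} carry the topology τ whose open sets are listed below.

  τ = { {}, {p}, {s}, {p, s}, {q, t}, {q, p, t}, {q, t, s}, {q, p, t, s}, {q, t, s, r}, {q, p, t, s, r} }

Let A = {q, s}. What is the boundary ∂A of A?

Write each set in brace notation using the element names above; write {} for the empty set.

interior: largest open inside A is {s} (from {}, {s})
cl via duality: int({p, t, r}) = {p}, so X∖{p} = {q, t, s, r}
cl∖int = {q, t, r}

{q, t, r}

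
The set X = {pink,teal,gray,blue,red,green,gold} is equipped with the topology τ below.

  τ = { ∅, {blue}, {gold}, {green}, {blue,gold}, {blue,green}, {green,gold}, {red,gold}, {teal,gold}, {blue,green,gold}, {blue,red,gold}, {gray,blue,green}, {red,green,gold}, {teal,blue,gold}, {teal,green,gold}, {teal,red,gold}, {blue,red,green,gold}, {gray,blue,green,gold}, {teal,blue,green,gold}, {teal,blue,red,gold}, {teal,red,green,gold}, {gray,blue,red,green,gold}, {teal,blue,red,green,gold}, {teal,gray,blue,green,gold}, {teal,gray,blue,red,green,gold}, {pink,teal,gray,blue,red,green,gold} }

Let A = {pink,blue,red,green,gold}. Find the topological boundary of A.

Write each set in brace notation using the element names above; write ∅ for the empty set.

opens ⊆ A: ∅, {gold}, {green}, {blue}, {green,gold}, {blue,gold}, {red,gold}, {blue,green}, {red,green,gold}, {blue,green,gold}, {blue,red,gold}, {blue,red,green,gold}; union → int = {blue,red,green,gold}
complement {teal,gray}; its interior ∅; cl(A) = X∖∅ = {pink,teal,gray,blue,red,green,gold}
boundary = {pink,teal,gray,blue,red,green,gold} ∖ {blue,red,green,gold} = {pink,teal,gray}

{pink,teal,gray}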